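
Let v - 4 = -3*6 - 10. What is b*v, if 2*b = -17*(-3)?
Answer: -612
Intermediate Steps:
v = -24 (v = 4 + (-3*6 - 10) = 4 + (-18 - 10) = 4 - 28 = -24)
b = 51/2 (b = (-17*(-3))/2 = (1/2)*51 = 51/2 ≈ 25.500)
b*v = (51/2)*(-24) = -612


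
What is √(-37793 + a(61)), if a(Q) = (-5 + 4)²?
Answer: 4*I*√2362 ≈ 194.4*I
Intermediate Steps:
a(Q) = 1 (a(Q) = (-1)² = 1)
√(-37793 + a(61)) = √(-37793 + 1) = √(-37792) = 4*I*√2362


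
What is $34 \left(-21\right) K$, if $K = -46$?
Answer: $32844$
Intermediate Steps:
$34 \left(-21\right) K = 34 \left(-21\right) \left(-46\right) = \left(-714\right) \left(-46\right) = 32844$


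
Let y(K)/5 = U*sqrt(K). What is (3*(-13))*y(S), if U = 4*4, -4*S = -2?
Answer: -1560*sqrt(2) ≈ -2206.2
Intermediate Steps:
S = 1/2 (S = -1/4*(-2) = 1/2 ≈ 0.50000)
U = 16
y(K) = 80*sqrt(K) (y(K) = 5*(16*sqrt(K)) = 80*sqrt(K))
(3*(-13))*y(S) = (3*(-13))*(80*sqrt(1/2)) = -3120*sqrt(2)/2 = -1560*sqrt(2)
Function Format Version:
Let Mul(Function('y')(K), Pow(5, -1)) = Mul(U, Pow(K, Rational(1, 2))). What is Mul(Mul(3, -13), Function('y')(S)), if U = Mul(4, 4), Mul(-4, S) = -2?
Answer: Mul(-1560, Pow(2, Rational(1, 2))) ≈ -2206.2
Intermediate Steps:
S = Rational(1, 2) (S = Mul(Rational(-1, 4), -2) = Rational(1, 2) ≈ 0.50000)
U = 16
Function('y')(K) = Mul(80, Pow(K, Rational(1, 2))) (Function('y')(K) = Mul(5, Mul(16, Pow(K, Rational(1, 2)))) = Mul(80, Pow(K, Rational(1, 2))))
Mul(Mul(3, -13), Function('y')(S)) = Mul(Mul(3, -13), Mul(80, Pow(Rational(1, 2), Rational(1, 2)))) = Mul(-39, Mul(80, Mul(Rational(1, 2), Pow(2, Rational(1, 2))))) = Mul(-39, Mul(40, Pow(2, Rational(1, 2)))) = Mul(-1560, Pow(2, Rational(1, 2)))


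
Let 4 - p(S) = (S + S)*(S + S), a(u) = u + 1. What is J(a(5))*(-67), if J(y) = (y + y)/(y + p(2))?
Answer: 134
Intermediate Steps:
a(u) = 1 + u
p(S) = 4 - 4*S² (p(S) = 4 - (S + S)*(S + S) = 4 - 2*S*2*S = 4 - 4*S²)
J(y) = 2*y/(-12 + y) (J(y) = (y + y)/(y + (4 - 4*2²)) = (2*y)/(y + (4 - 4*4)) = (2*y)/(y + (4 - 16)) = (2*y)/(y - 12) = (2*y)/(-12 + y) = 2*y/(-12 + y))
J(a(5))*(-67) = (2*(1 + 5)/(-12 + (1 + 5)))*(-67) = (2*6/(-12 + 6))*(-67) = (2*6/(-6))*(-67) = (2*6*(-⅙))*(-67) = -2*(-67) = 134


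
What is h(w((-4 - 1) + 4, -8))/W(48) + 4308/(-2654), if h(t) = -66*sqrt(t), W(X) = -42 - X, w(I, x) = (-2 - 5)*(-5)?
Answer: -2154/1327 + 11*sqrt(35)/15 ≈ 2.7152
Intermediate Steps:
w(I, x) = 35 (w(I, x) = -7*(-5) = 35)
h(w((-4 - 1) + 4, -8))/W(48) + 4308/(-2654) = (-66*sqrt(35))/(-42 - 1*48) + 4308/(-2654) = (-66*sqrt(35))/(-42 - 48) + 4308*(-1/2654) = -66*sqrt(35)/(-90) - 2154/1327 = -66*sqrt(35)*(-1/90) - 2154/1327 = 11*sqrt(35)/15 - 2154/1327 = -2154/1327 + 11*sqrt(35)/15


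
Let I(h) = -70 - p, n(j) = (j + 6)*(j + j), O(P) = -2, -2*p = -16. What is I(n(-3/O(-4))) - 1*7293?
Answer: -7371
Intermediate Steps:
p = 8 (p = -1/2*(-16) = 8)
n(j) = 2*j*(6 + j) (n(j) = (6 + j)*(2*j) = 2*j*(6 + j))
I(h) = -78 (I(h) = -70 - 1*8 = -70 - 8 = -78)
I(n(-3/O(-4))) - 1*7293 = -78 - 1*7293 = -78 - 7293 = -7371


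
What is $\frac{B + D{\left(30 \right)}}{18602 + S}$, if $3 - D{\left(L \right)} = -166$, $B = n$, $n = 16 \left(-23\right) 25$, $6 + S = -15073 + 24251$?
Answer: $- \frac{9031}{27774} \approx -0.32516$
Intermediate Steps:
$S = 9172$ ($S = -6 + \left(-15073 + 24251\right) = -6 + 9178 = 9172$)
$n = -9200$ ($n = \left(-368\right) 25 = -9200$)
$B = -9200$
$D{\left(L \right)} = 169$ ($D{\left(L \right)} = 3 - -166 = 3 + 166 = 169$)
$\frac{B + D{\left(30 \right)}}{18602 + S} = \frac{-9200 + 169}{18602 + 9172} = - \frac{9031}{27774}$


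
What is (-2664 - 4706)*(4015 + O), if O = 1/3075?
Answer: -18198189724/615 ≈ -2.9591e+7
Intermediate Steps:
O = 1/3075 ≈ 0.00032520
(-2664 - 4706)*(4015 + O) = (-2664 - 4706)*(4015 + 1/3075) = -7370*12346126/3075 = -18198189724/615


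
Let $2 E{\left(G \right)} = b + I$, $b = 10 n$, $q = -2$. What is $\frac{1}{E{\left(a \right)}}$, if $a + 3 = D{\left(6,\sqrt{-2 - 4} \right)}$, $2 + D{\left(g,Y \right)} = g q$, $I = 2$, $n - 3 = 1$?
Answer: $\frac{1}{21} \approx 0.047619$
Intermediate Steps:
$n = 4$ ($n = 3 + 1 = 4$)
$b = 40$ ($b = 10 \cdot 4 = 40$)
$D{\left(g,Y \right)} = -2 - 2 g$ ($D{\left(g,Y \right)} = -2 + g \left(-2\right) = -2 - 2 g$)
$a = -17$ ($a = -3 - 14 = -17$)
$E{\left(G \right)} = 21$ ($E{\left(G \right)} = \frac{40 + 2}{2} = \frac{1}{2} \cdot 42 = 21$)
$\frac{1}{E{\left(a \right)}} = \frac{1}{21}$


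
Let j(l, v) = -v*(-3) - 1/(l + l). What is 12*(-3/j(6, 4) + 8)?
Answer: 13296/143 ≈ 92.979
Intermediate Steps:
j(l, v) = 3*v - 1/(2*l)
12*(-3/j(6, 4) + 8) = 12*(-3/(3*4 - 1/2/6) + 8) = 12*(-3/(12 - 1/2*1/6) + 8) = 12*(-3/(12 - 1/12) + 8) = 12*(-3/143/12 + 8) = 12*(-3*12/143 + 8) = 12*(-36/143 + 8) = 12*(1108/143) = 13296/143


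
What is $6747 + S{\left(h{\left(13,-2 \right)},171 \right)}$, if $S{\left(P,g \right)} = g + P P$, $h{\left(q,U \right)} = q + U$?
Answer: $7039$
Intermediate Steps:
$h{\left(q,U \right)} = U + q$
$S{\left(P,g \right)} = g + P^{2}$
$6747 + S{\left(h{\left(13,-2 \right)},171 \right)} = 6747 + \left(171 + \left(-2 + 13\right)^{2}\right) = 6747 + \left(171 + 11^{2}\right) = 6747 + \left(171 + 121\right) = 6747 + 292 = 7039$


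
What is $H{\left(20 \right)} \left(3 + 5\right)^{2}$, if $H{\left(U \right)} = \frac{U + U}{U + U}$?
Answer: $64$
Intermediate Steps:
$H{\left(U \right)} = 1$ ($H{\left(U \right)} = \frac{2 U}{2 U} = 2 U \frac{1}{2 U} = 1$)
$H{\left(20 \right)} \left(3 + 5\right)^{2} = 1 \left(3 + 5\right)^{2} = 1 \cdot 8^{2} = 1 \cdot 64 = 64$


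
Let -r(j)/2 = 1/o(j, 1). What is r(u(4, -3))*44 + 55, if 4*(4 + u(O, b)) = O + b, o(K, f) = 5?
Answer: 187/5 ≈ 37.400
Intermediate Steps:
u(O, b) = -4 + O/4 + b/4 (u(O, b) = -4 + (O + b)/4 = -4 + (O/4 + b/4) = -4 + O/4 + b/4)
r(j) = -⅖ (r(j) = -2/5 = -2*⅕ = -⅖)
r(u(4, -3))*44 + 55 = -⅖*44 + 55 = -88/5 + 55 = 187/5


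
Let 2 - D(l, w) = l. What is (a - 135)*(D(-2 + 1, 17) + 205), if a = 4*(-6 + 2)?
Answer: -31408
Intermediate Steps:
D(l, w) = 2 - l
a = -16 (a = 4*(-4) = -16)
(a - 135)*(D(-2 + 1, 17) + 205) = (-16 - 135)*((2 - (-2 + 1)) + 205) = -151*((2 - 1*(-1)) + 205) = -151*((2 + 1) + 205) = -151*(3 + 205) = -151*208 = -31408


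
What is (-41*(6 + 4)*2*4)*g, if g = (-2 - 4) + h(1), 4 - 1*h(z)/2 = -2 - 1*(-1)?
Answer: -13120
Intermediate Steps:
h(z) = 10 (h(z) = 8 - 2*(-2 - 1*(-1)) = 8 - 2*(-2 + 1) = 8 - 2*(-1) = 8 + 2 = 10)
g = 4 (g = (-2 - 4) + 10 = -6 + 10 = 4)
(-41*(6 + 4)*2*4)*g = -41*(6 + 4)*2*4*4 = -41*10*2*4*4 = -820*4*4 = -41*80*4 = -3280*4 = -13120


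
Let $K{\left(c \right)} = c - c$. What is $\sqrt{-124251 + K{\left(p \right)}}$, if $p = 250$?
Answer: $i \sqrt{124251} \approx 352.49 i$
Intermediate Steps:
$K{\left(c \right)} = 0$
$\sqrt{-124251 + K{\left(p \right)}} = \sqrt{-124251 + 0} = \sqrt{-124251} = i \sqrt{124251}$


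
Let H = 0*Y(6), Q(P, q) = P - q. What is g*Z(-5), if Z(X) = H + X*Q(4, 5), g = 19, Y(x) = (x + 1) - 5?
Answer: 95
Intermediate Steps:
Y(x) = -4 + x (Y(x) = (1 + x) - 5 = -4 + x)
H = 0 (H = 0*(-4 + 6) = 0*2 = 0)
Z(X) = -X (Z(X) = 0 + X*(4 - 1*5) = 0 + X*(4 - 5) = 0 + X*(-1) = 0 - X = -X)
g*Z(-5) = 19*(-1*(-5)) = 19*5 = 95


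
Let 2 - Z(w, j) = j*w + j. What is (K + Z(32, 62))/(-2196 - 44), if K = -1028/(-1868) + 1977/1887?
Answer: 42852949/46998880 ≈ 0.91179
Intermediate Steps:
K = 469406/293743 (K = -1028*(-1/1868) + 1977*(1/1887) = 257/467 + 659/629 = 469406/293743 ≈ 1.5980)
Z(w, j) = 2 - j - j*w (Z(w, j) = 2 - (j*w + j) = 2 - (j + j*w) = 2 + (-j - j*w) = 2 - j - j*w)
(K + Z(32, 62))/(-2196 - 44) = (469406/293743 + (2 - 1*62 - 1*62*32))/(-2196 - 44) = (469406/293743 + (2 - 62 - 1984))/(-2240) = (469406/293743 - 2044)*(-1/2240) = -599941286/293743*(-1/2240) = 42852949/46998880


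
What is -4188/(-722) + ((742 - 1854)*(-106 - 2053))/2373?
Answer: 871660750/856653 ≈ 1017.5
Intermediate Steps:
-4188/(-722) + ((742 - 1854)*(-106 - 2053))/2373 = -4188*(-1/722) - 1112*(-2159)*(1/2373) = 2094/361 + 2400808*(1/2373) = 2094/361 + 2400808/2373 = 871660750/856653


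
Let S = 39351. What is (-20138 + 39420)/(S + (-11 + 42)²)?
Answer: 9641/20156 ≈ 0.47832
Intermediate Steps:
(-20138 + 39420)/(S + (-11 + 42)²) = (-20138 + 39420)/(39351 + (-11 + 42)²) = 19282/(39351 + 31²) = 19282/(39351 + 961) = 19282/40312 = 19282*(1/40312) = 9641/20156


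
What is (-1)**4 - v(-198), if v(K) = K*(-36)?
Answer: -7127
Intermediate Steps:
v(K) = -36*K
(-1)**4 - v(-198) = (-1)**4 - (-36)*(-198) = 1 - 1*7128 = 1 - 7128 = -7127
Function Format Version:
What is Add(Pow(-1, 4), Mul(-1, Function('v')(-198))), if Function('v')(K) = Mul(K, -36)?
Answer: -7127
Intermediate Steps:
Function('v')(K) = Mul(-36, K)
Add(Pow(-1, 4), Mul(-1, Function('v')(-198))) = Add(Pow(-1, 4), Mul(-1, Mul(-36, -198))) = Add(1, Mul(-1, 7128)) = Add(1, -7128) = -7127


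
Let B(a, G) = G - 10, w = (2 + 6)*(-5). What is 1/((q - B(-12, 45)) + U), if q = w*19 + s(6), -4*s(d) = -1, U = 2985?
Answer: 4/8761 ≈ 0.00045657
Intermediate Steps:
s(d) = ¼ (s(d) = -¼*(-1) = ¼)
w = -40 (w = 8*(-5) = -40)
B(a, G) = -10 + G
q = -3039/4 (q = -40*19 + ¼ = -760 + ¼ = -3039/4 ≈ -759.75)
1/((q - B(-12, 45)) + U) = 1/((-3039/4 - (-10 + 45)) + 2985) = 1/((-3039/4 - 1*35) + 2985) = 1/((-3039/4 - 35) + 2985) = 1/(-3179/4 + 2985) = 1/(8761/4) = 4/8761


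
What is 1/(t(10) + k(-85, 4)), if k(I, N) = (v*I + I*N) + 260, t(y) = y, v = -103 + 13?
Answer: 1/7580 ≈ 0.00013193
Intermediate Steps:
v = -90
k(I, N) = 260 - 90*I + I*N (k(I, N) = (-90*I + I*N) + 260 = 260 - 90*I + I*N)
1/(t(10) + k(-85, 4)) = 1/(10 + (260 - 90*(-85) - 85*4)) = 1/(10 + (260 + 7650 - 340)) = 1/(10 + 7570) = 1/7580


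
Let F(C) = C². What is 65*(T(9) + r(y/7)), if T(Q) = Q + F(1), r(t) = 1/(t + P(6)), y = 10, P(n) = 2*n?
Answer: 61555/94 ≈ 654.84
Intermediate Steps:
r(t) = 1/(12 + t) (r(t) = 1/(t + 2*6) = 1/(t + 12) = 1/(12 + t))
T(Q) = 1 + Q (T(Q) = Q + 1² = Q + 1 = 1 + Q)
65*(T(9) + r(y/7)) = 65*((1 + 9) + 1/(12 + 10/7)) = 65*(10 + 1/(12 + 10*(⅐))) = 65*(10 + 1/(12 + 10/7)) = 65*(10 + 1/(94/7)) = 65*(10 + 7/94) = 65*(947/94) = 61555/94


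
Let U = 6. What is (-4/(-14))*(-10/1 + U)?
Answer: -8/7 ≈ -1.1429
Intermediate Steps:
(-4/(-14))*(-10/1 + U) = (-4/(-14))*(-10/1 + 6) = (-4*(-1/14))*(-10 + 6) = 2*(-2*5 + 6)/7 = 2*(-10 + 6)/7 = (2/7)*(-4) = -8/7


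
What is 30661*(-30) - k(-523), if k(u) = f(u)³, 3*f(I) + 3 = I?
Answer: 120696166/27 ≈ 4.4702e+6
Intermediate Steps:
f(I) = -1 + I/3
k(u) = (-1 + u/3)³
30661*(-30) - k(-523) = 30661*(-30) - (-3 - 523)³/27 = -919830 - (-526)³/27 = -919830 - (-145531576)/27 = -919830 - 1*(-145531576/27) = -919830 + 145531576/27 = 120696166/27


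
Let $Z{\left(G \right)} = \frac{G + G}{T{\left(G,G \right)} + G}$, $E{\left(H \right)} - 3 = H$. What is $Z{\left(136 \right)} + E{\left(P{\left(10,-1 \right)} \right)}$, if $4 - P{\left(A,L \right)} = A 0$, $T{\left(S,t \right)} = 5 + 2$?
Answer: $\frac{1273}{143} \approx 8.9021$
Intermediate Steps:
$T{\left(S,t \right)} = 7$
$P{\left(A,L \right)} = 4$ ($P{\left(A,L \right)} = 4 - A 0 = 4 - 0 = 4 + 0 = 4$)
$E{\left(H \right)} = 3 + H$
$Z{\left(G \right)} = \frac{2 G}{7 + G}$ ($Z{\left(G \right)} = \frac{G + G}{7 + G} = \frac{2 G}{7 + G}$)
$Z{\left(136 \right)} + E{\left(P{\left(10,-1 \right)} \right)} = 2 \cdot 136 \frac{1}{7 + 136} + \left(3 + 4\right) = 2 \cdot 136 \cdot \frac{1}{143} + 7 = \frac{272}{143} + 7 = \frac{1273}{143}$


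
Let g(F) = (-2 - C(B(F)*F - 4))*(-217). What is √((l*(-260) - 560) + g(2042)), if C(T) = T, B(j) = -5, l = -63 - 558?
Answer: 8*I*√32111 ≈ 1433.6*I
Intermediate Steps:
l = -621
g(F) = -434 - 1085*F (g(F) = (-2 - (-5*F - 4))*(-217) = (-2 - (-4 - 5*F))*(-217) = (-2 + (4 + 5*F))*(-217) = (2 + 5*F)*(-217) = -434 - 1085*F)
√((l*(-260) - 560) + g(2042)) = √((-621*(-260) - 560) + (-434 - 1085*2042)) = √((161460 - 560) + (-434 - 2215570)) = √(160900 - 2216004) = √(-2055104) = 8*I*√32111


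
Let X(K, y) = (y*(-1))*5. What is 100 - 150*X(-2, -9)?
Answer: -6650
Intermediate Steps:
X(K, y) = -5*y (X(K, y) = -y*5 = -5*y)
100 - 150*X(-2, -9) = 100 - (-750)*(-9) = 100 - 150*45 = 100 - 6750 = -6650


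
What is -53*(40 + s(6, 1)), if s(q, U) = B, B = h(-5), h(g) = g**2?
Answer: -3445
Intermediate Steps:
B = 25 (B = (-5)**2 = 25)
s(q, U) = 25
-53*(40 + s(6, 1)) = -53*(40 + 25) = -53*65 = -3445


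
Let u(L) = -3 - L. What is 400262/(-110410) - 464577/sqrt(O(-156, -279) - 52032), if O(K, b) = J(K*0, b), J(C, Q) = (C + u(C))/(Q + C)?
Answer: -200131/55205 + 464577*I*sqrt(18000987)/967795 ≈ -3.6252 + 2036.7*I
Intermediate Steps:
J(C, Q) = -3/(C + Q) (J(C, Q) = (C + (-3 - C))/(Q + C) = -3/(C + Q))
O(K, b) = -3/b (O(K, b) = -3/(K*0 + b) = -3/(0 + b) = -3/b)
400262/(-110410) - 464577/sqrt(O(-156, -279) - 52032) = 400262/(-110410) - 464577/sqrt(-3/(-279) - 52032) = 400262*(-1/110410) - 464577/sqrt(-3*(-1/279) - 52032) = -200131/55205 - 464577/sqrt(1/93 - 52032) = -200131/55205 - 464577*(-I*sqrt(18000987)/967795) = -200131/55205 - (-464577)*I*sqrt(18000987)/967795 = -200131/55205 + 464577*I*sqrt(18000987)/967795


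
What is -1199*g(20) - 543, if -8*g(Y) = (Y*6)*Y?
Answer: 359157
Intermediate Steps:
g(Y) = -3*Y**2/4 (g(Y) = -Y*6*Y/8 = -6*Y*Y/8 = -3*Y**2/4)
-1199*g(20) - 543 = -(-3597)*20**2/4 - 543 = -(-3597)*400/4 - 543 = -1199*(-300) - 543 = 359700 - 543 = 359157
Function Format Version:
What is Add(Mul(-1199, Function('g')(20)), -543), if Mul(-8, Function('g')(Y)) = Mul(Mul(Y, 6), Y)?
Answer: 359157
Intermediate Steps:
Function('g')(Y) = Mul(Rational(-3, 4), Pow(Y, 2)) (Function('g')(Y) = Mul(Rational(-1, 8), Mul(Mul(Y, 6), Y)) = Mul(Rational(-1, 8), Mul(Mul(6, Y), Y)) = Mul(Rational(-1, 8), Mul(6, Pow(Y, 2))) = Mul(Rational(-3, 4), Pow(Y, 2)))
Add(Mul(-1199, Function('g')(20)), -543) = Add(Mul(-1199, Mul(Rational(-3, 4), Pow(20, 2))), -543) = Add(Mul(-1199, Mul(Rational(-3, 4), 400)), -543) = Add(Mul(-1199, -300), -543) = Add(359700, -543) = 359157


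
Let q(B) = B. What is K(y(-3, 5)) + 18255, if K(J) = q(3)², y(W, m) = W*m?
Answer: 18264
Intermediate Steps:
K(J) = 9 (K(J) = 3² = 9)
K(y(-3, 5)) + 18255 = 9 + 18255 = 18264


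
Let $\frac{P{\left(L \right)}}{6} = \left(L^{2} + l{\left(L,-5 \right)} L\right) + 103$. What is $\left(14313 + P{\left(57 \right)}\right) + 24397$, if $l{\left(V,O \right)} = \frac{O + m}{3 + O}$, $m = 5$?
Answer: $58822$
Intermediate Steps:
$l{\left(V,O \right)} = \frac{5 + O}{3 + O}$ ($l{\left(V,O \right)} = \frac{O + 5}{3 + O} = \frac{5 + O}{3 + O}$)
$P{\left(L \right)} = 618 + 6 L^{2}$ ($P{\left(L \right)} = 6 \left(\left(L^{2} + \frac{5 - 5}{3 - 5} L\right) + 103\right) = 6 \left(\left(L^{2} + \frac{1}{-2} \cdot 0 L\right) + 103\right) = 6 \left(\left(L^{2} + \left(- \frac{1}{2}\right) 0 L\right) + 103\right) = 6 \left(\left(L^{2} + 0 L\right) + 103\right) = 6 \left(\left(L^{2} + 0\right) + 103\right) = 6 \left(L^{2} + 103\right) = 6 \left(103 + L^{2}\right) = 618 + 6 L^{2}$)
$\left(14313 + P{\left(57 \right)}\right) + 24397 = \left(14313 + \left(618 + 6 \cdot 57^{2}\right)\right) + 24397 = \left(14313 + \left(618 + 6 \cdot 3249\right)\right) + 24397 = \left(14313 + \left(618 + 19494\right)\right) + 24397 = \left(14313 + 20112\right) + 24397 = 34425 + 24397 = 58822$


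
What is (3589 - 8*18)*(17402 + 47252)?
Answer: 222733030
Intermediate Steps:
(3589 - 8*18)*(17402 + 47252) = (3589 - 144)*64654 = 3445*64654 = 222733030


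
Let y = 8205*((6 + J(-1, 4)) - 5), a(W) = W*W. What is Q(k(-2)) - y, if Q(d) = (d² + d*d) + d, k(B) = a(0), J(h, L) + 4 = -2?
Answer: 41025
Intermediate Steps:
a(W) = W²
J(h, L) = -6 (J(h, L) = -4 - 2 = -6)
k(B) = 0 (k(B) = 0² = 0)
Q(d) = d + 2*d² (Q(d) = (d² + d²) + d = 2*d² + d = d + 2*d²)
y = -41025 (y = 8205*((6 - 6) - 5) = 8205*(0 - 5) = 8205*(-5) = -41025)
Q(k(-2)) - y = 0*(1 + 2*0) - 1*(-41025) = 0*(1 + 0) + 41025 = 0*1 + 41025 = 0 + 41025 = 41025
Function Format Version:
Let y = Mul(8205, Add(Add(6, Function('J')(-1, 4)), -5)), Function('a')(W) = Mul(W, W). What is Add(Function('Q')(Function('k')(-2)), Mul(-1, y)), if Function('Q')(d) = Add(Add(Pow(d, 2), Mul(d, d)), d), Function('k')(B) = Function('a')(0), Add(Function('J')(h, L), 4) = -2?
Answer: 41025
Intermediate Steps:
Function('a')(W) = Pow(W, 2)
Function('J')(h, L) = -6 (Function('J')(h, L) = Add(-4, -2) = -6)
Function('k')(B) = 0 (Function('k')(B) = Pow(0, 2) = 0)
Function('Q')(d) = Add(d, Mul(2, Pow(d, 2))) (Function('Q')(d) = Add(Add(Pow(d, 2), Pow(d, 2)), d) = Add(Mul(2, Pow(d, 2)), d) = Add(d, Mul(2, Pow(d, 2))))
y = -41025 (y = Mul(8205, Add(Add(6, -6), -5)) = Mul(8205, Add(0, -5)) = Mul(8205, -5) = -41025)
Add(Function('Q')(Function('k')(-2)), Mul(-1, y)) = Add(Mul(0, Add(1, Mul(2, 0))), Mul(-1, -41025)) = Add(Mul(0, Add(1, 0)), 41025) = Add(Mul(0, 1), 41025) = Add(0, 41025) = 41025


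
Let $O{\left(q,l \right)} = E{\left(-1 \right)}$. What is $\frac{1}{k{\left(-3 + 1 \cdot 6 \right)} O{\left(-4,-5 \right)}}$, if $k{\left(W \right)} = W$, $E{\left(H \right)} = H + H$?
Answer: $- \frac{1}{6} \approx -0.16667$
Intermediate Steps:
$E{\left(H \right)} = 2 H$
$O{\left(q,l \right)} = -2$ ($O{\left(q,l \right)} = 2 \left(-1\right) = -2$)
$\frac{1}{k{\left(-3 + 1 \cdot 6 \right)} O{\left(-4,-5 \right)}} = \frac{1}{\left(-3 + 1 \cdot 6\right) \left(-2\right)} = \frac{1}{\left(-3 + 6\right) \left(-2\right)} = \frac{1}{3 \left(-2\right)} = \frac{1}{-6} = - \frac{1}{6}$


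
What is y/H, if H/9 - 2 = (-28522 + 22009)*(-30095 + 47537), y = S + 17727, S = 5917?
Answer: -5911/255599424 ≈ -2.3126e-5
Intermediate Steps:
y = 23644 (y = 5917 + 17727 = 23644)
H = -1022397696 (H = 18 + 9*((-28522 + 22009)*(-30095 + 47537)) = 18 + 9*(-6513*17442) = 18 + 9*(-113599746) = 18 - 1022397714 = -1022397696)
y/H = 23644/(-1022397696) = 23644*(-1/1022397696) = -5911/255599424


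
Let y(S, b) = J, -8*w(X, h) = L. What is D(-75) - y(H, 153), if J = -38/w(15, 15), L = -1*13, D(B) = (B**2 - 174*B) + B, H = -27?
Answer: 242104/13 ≈ 18623.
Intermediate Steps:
D(B) = B**2 - 173*B
L = -13
w(X, h) = 13/8 (w(X, h) = -1/8*(-13) = 13/8)
J = -304/13 (J = -38/13/8 = -38*8/13 = -304/13 ≈ -23.385)
y(S, b) = -304/13
D(-75) - y(H, 153) = -75*(-173 - 75) - 1*(-304/13) = -75*(-248) + 304/13 = 18600 + 304/13 = 242104/13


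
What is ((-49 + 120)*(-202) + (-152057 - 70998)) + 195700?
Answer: -41697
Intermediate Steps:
((-49 + 120)*(-202) + (-152057 - 70998)) + 195700 = (71*(-202) - 223055) + 195700 = (-14342 - 223055) + 195700 = -237397 + 195700 = -41697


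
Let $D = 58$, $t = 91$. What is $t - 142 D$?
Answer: $-8145$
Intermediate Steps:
$t - 142 D = 91 - 8236 = -8145$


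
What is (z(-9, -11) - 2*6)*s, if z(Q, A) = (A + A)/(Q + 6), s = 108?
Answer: -504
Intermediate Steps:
z(Q, A) = 2*A/(6 + Q) (z(Q, A) = (2*A)/(6 + Q) = 2*A/(6 + Q))
(z(-9, -11) - 2*6)*s = (2*(-11)/(6 - 9) - 2*6)*108 = (2*(-11)/(-3) - 12)*108 = (2*(-11)*(-1/3) - 12)*108 = (22/3 - 12)*108 = -14/3*108 = -504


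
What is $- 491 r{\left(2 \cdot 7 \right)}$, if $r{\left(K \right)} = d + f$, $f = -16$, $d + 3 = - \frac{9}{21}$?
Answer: $\frac{66776}{7} \approx 9539.4$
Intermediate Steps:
$d = - \frac{24}{7}$ ($d = -3 - \frac{9}{21} = -3 - \frac{3}{7} = - \frac{24}{7} \approx -3.4286$)
$r{\left(K \right)} = - \frac{136}{7}$ ($r{\left(K \right)} = - \frac{24}{7} - 16 = - \frac{136}{7}$)
$- 491 r{\left(2 \cdot 7 \right)} = \left(-491\right) \left(- \frac{136}{7}\right) = \frac{66776}{7}$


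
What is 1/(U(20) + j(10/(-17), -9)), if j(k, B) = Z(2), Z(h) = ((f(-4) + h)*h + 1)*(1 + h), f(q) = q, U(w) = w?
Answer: 1/11 ≈ 0.090909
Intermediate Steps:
Z(h) = (1 + h)*(1 + h*(-4 + h)) (Z(h) = ((-4 + h)*h + 1)*(1 + h) = (h*(-4 + h) + 1)*(1 + h) = (1 + h*(-4 + h))*(1 + h) = (1 + h)*(1 + h*(-4 + h)))
j(k, B) = -9 (j(k, B) = 1 + 2³ - 3*2 - 3*2² = 1 + 8 - 6 - 3*4 = 1 + 8 - 6 - 12 = -9)
1/(U(20) + j(10/(-17), -9)) = 1/(20 - 9) = 1/11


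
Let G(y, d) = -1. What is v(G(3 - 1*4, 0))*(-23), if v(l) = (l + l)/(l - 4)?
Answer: -46/5 ≈ -9.2000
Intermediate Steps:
v(l) = 2*l/(-4 + l) (v(l) = (2*l)/(-4 + l) = 2*l/(-4 + l))
v(G(3 - 1*4, 0))*(-23) = (2*(-1)/(-4 - 1))*(-23) = (2*(-1)/(-5))*(-23) = (2*(-1)*(-⅕))*(-23) = (⅖)*(-23) = -46/5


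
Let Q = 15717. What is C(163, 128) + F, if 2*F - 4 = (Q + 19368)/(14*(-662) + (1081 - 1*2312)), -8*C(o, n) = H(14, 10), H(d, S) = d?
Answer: -59671/41996 ≈ -1.4209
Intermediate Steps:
C(o, n) = -7/4 (C(o, n) = -⅛*14 = -7/4)
F = 6911/20998 (F = 2 + ((15717 + 19368)/(14*(-662) + (1081 - 1*2312)))/2 = 2 + (35085/(-9268 + (1081 - 2312)))/2 = 2 + (35085/(-9268 - 1231))/2 = 2 + (35085/(-10499))/2 = 2 + (35085*(-1/10499))/2 = 2 + (½)*(-35085/10499) = 2 - 35085/20998 = 6911/20998 ≈ 0.32913)
C(163, 128) + F = -7/4 + 6911/20998 = -59671/41996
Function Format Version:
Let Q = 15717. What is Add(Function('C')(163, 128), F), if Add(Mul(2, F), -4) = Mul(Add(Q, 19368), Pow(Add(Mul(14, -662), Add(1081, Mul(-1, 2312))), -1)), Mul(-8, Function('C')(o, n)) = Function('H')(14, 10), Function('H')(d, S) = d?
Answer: Rational(-59671, 41996) ≈ -1.4209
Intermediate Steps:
Function('C')(o, n) = Rational(-7, 4) (Function('C')(o, n) = Mul(Rational(-1, 8), 14) = Rational(-7, 4))
F = Rational(6911, 20998) (F = Add(2, Mul(Rational(1, 2), Mul(Add(15717, 19368), Pow(Add(Mul(14, -662), Add(1081, Mul(-1, 2312))), -1)))) = Add(2, Mul(Rational(1, 2), Mul(35085, Pow(Add(-9268, Add(1081, -2312)), -1)))) = Add(2, Mul(Rational(1, 2), Mul(35085, Pow(Add(-9268, -1231), -1)))) = Add(2, Mul(Rational(1, 2), Mul(35085, Pow(-10499, -1)))) = Add(2, Mul(Rational(1, 2), Mul(35085, Rational(-1, 10499)))) = Add(2, Mul(Rational(1, 2), Rational(-35085, 10499))) = Add(2, Rational(-35085, 20998)) = Rational(6911, 20998) ≈ 0.32913)
Add(Function('C')(163, 128), F) = Add(Rational(-7, 4), Rational(6911, 20998)) = Rational(-59671, 41996)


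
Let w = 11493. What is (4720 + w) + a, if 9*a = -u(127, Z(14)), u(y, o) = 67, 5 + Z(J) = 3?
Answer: 145850/9 ≈ 16206.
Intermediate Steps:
Z(J) = -2 (Z(J) = -5 + 3 = -2)
a = -67/9 (a = (-1*67)/9 = (⅑)*(-67) = -67/9 ≈ -7.4444)
(4720 + w) + a = (4720 + 11493) - 67/9 = 16213 - 67/9 = 145850/9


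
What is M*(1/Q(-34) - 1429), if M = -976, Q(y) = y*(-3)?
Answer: 71129416/51 ≈ 1.3947e+6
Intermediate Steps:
Q(y) = -3*y
M*(1/Q(-34) - 1429) = -976*(1/(-3*(-34)) - 1429) = -976*(1/102 - 1429) = -976*(-145757/102) = 71129416/51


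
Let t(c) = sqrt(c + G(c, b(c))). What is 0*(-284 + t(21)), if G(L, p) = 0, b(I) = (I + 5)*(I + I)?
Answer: 0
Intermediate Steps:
b(I) = 2*I*(5 + I) (b(I) = (5 + I)*(2*I) = 2*I*(5 + I))
t(c) = sqrt(c) (t(c) = sqrt(c + 0) = sqrt(c))
0*(-284 + t(21)) = 0*(-284 + sqrt(21)) = 0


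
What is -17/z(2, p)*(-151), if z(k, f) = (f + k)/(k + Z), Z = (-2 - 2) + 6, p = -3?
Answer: -10268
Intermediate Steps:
Z = 2 (Z = -4 + 6 = 2)
z(k, f) = (f + k)/(2 + k) (z(k, f) = (f + k)/(k + 2) = (f + k)/(2 + k))
-17/z(2, p)*(-151) = -17*(2 + 2)/(-3 + 2)*(-151) = -17/(-1/4)*(-151) = -17*(-4)*(-151) = 68*(-151) = -10268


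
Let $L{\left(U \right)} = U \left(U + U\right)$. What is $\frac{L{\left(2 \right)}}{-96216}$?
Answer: $- \frac{1}{12027} \approx -8.3146 \cdot 10^{-5}$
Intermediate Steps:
$L{\left(U \right)} = 2 U^{2}$ ($L{\left(U \right)} = U 2 U = 2 U^{2}$)
$\frac{L{\left(2 \right)}}{-96216} = \frac{2 \cdot 2^{2}}{-96216} = 2 \cdot 4 \left(- \frac{1}{96216}\right) = 8 \left(- \frac{1}{96216}\right) = - \frac{1}{12027}$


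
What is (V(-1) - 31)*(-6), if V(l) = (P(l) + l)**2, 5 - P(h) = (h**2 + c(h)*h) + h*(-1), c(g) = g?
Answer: 180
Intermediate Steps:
P(h) = 5 + h - 2*h**2 (P(h) = 5 - ((h**2 + h*h) + h*(-1)) = 5 - ((h**2 + h**2) - h) = 5 - (2*h**2 - h) = 5 - (-h + 2*h**2) = 5 + (h - 2*h**2) = 5 + h - 2*h**2)
V(l) = (5 - 2*l**2 + 2*l)**2 (V(l) = ((5 + l - 2*l**2) + l)**2 = (5 - 2*l**2 + 2*l)**2)
(V(-1) - 31)*(-6) = ((-5 - 2*(-1) + 2*(-1)**2)**2 - 31)*(-6) = ((-5 + 2 + 2*1)**2 - 31)*(-6) = ((-5 + 2 + 2)**2 - 31)*(-6) = ((-1)**2 - 31)*(-6) = (1 - 31)*(-6) = -30*(-6) = 180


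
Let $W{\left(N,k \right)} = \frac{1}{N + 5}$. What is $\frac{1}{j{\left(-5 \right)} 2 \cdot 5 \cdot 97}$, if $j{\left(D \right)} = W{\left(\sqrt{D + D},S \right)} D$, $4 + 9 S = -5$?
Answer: $- \frac{1}{970} - \frac{i \sqrt{10}}{4850} \approx -0.0010309 - 0.00065202 i$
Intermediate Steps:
$S = -1$ ($S = - \frac{4}{9} + \frac{1}{9} \left(-5\right) = - \frac{4}{9} - \frac{5}{9} = -1$)
$W{\left(N,k \right)} = \frac{1}{5 + N}$
$j{\left(D \right)} = \frac{D}{5 + \sqrt{2} \sqrt{D}}$ ($j{\left(D \right)} = \frac{D}{5 + \sqrt{D + D}} = \frac{D}{5 + \sqrt{2 D}} = \frac{D}{5 + \sqrt{2} \sqrt{D}}$)
$\frac{1}{j{\left(-5 \right)} 2 \cdot 5 \cdot 97} = \frac{1}{- \frac{5}{5 + \sqrt{2} \sqrt{-5}} \cdot 2 \cdot 5 \cdot 97} = \frac{1}{- \frac{5}{5 + \sqrt{2} i \sqrt{5}} \cdot 2 \cdot 5 \cdot 97} = \frac{1}{- \frac{5}{5 + i \sqrt{10}} \cdot 2 \cdot 5 \cdot 97} = \frac{1}{- \frac{10}{5 + i \sqrt{10}} \cdot 5 \cdot 97} = \frac{1}{- \frac{50}{5 + i \sqrt{10}} \cdot 97} = \frac{1}{\left(-4850\right) \frac{1}{5 + i \sqrt{10}}} = - \frac{1}{970} - \frac{i \sqrt{10}}{4850}$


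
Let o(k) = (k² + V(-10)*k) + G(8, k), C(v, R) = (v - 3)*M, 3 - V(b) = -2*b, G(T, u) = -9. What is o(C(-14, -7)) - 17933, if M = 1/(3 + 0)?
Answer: -160322/9 ≈ -17814.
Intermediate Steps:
M = ⅓ (M = 1/3 = ⅓ ≈ 0.33333)
V(b) = 3 + 2*b (V(b) = 3 - (-2)*b = 3 + 2*b)
C(v, R) = -1 + v/3 (C(v, R) = (v - 3)*(⅓) = (-3 + v)*(⅓) = -1 + v/3)
o(k) = -9 + k² - 17*k (o(k) = (k² + (3 + 2*(-10))*k) - 9 = (k² + (3 - 20)*k) - 9 = (k² - 17*k) - 9 = -9 + k² - 17*k)
o(C(-14, -7)) - 17933 = (-9 + (-1 + (⅓)*(-14))² - 17*(-1 + (⅓)*(-14))) - 17933 = (-9 + (-1 - 14/3)² - 17*(-1 - 14/3)) - 17933 = (-9 + (-17/3)² - 17*(-17/3)) - 17933 = (-9 + 289/9 + 289/3) - 17933 = 1075/9 - 17933 = -160322/9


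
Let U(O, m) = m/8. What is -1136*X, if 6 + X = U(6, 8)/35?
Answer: 237424/35 ≈ 6783.5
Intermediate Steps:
U(O, m) = m/8 (U(O, m) = m*(⅛) = m/8)
X = -209/35 (X = -6 + ((⅛)*8)/35 = -6 + 1*(1/35) = -6 + 1/35 = -209/35 ≈ -5.9714)
-1136*X = -1136*(-209/35) = 237424/35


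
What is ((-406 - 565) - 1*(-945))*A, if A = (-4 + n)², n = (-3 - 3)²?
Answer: -26624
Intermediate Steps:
n = 36 (n = (-6)² = 36)
A = 1024 (A = (-4 + 36)² = 32² = 1024)
((-406 - 565) - 1*(-945))*A = ((-406 - 565) - 1*(-945))*1024 = (-971 + 945)*1024 = -26*1024 = -26624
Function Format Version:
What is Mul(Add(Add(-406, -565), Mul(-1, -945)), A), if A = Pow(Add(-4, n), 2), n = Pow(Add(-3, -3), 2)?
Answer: -26624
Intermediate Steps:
n = 36 (n = Pow(-6, 2) = 36)
A = 1024 (A = Pow(Add(-4, 36), 2) = Pow(32, 2) = 1024)
Mul(Add(Add(-406, -565), Mul(-1, -945)), A) = Mul(Add(Add(-406, -565), Mul(-1, -945)), 1024) = Mul(Add(-971, 945), 1024) = Mul(-26, 1024) = -26624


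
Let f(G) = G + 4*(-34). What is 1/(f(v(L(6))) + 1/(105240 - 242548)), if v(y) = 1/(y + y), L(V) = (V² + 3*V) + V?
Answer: -4119240/560182343 ≈ -0.0073534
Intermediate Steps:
L(V) = V² + 4*V
v(y) = 1/(2*y)
f(G) = -136 + G (f(G) = G - 136 = -136 + G)
1/(f(v(L(6))) + 1/(105240 - 242548)) = 1/((-136 + 1/(2*((6*(4 + 6))))) + 1/(105240 - 242548)) = 1/((-136 + 1/(2*((6*10)))) + 1/(-137308)) = 1/((-136 + (½)/60) - 1/137308) = 1/((-136 + (½)*(1/60)) - 1/137308) = 1/((-136 + 1/120) - 1/137308) = 1/(-16319/120 - 1/137308) = 1/(-560182343/4119240) = -4119240/560182343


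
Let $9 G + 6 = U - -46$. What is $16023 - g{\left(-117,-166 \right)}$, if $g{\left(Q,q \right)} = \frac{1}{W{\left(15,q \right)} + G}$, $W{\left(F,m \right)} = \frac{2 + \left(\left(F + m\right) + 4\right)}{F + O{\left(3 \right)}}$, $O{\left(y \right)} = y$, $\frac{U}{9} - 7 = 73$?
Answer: $\frac{22031607}{1375} \approx 16023.0$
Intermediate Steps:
$U = 720$ ($U = 63 + 9 \cdot 73 = 63 + 657 = 720$)
$G = \frac{760}{9}$ ($G = - \frac{2}{3} + \frac{720 - -46}{9} = - \frac{2}{3} + \frac{720 + 46}{9} = - \frac{2}{3} + \frac{1}{9} \cdot 766 = - \frac{2}{3} + \frac{766}{9} = \frac{760}{9} \approx 84.444$)
$W{\left(F,m \right)} = \frac{6 + F + m}{3 + F}$ ($W{\left(F,m \right)} = \frac{2 + \left(\left(F + m\right) + 4\right)}{F + 3} = \frac{2 + \left(4 + F + m\right)}{3 + F} = \frac{6 + F + m}{3 + F}$)
$g{\left(Q,q \right)} = \frac{1}{\frac{1541}{18} + \frac{q}{18}}$ ($g{\left(Q,q \right)} = \frac{1}{\frac{6 + 15 + q}{3 + 15} + \frac{760}{9}} = \frac{1}{\frac{21 + q}{18} + \frac{760}{9}} = \frac{1}{\left(\frac{7}{6} + \frac{q}{18}\right) + \frac{760}{9}} = \frac{1}{\frac{1541}{18} + \frac{q}{18}}$)
$16023 - g{\left(-117,-166 \right)} = 16023 - \frac{18}{1541 - 166} = 16023 - \frac{18}{1375} = \frac{22031607}{1375}$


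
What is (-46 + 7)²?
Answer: 1521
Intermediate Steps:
(-46 + 7)² = (-39)² = 1521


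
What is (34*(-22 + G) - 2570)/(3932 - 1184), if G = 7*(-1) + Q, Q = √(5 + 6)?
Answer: -889/687 + 17*√11/1374 ≈ -1.2530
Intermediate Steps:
Q = √11 ≈ 3.3166
G = -7 + √11 (G = 7*(-1) + √11 = -7 + √11 ≈ -3.6834)
(34*(-22 + G) - 2570)/(3932 - 1184) = (34*(-22 + (-7 + √11)) - 2570)/(3932 - 1184) = (34*(-29 + √11) - 2570)/2748 = ((-986 + 34*√11) - 2570)*(1/2748) = (-3556 + 34*√11)*(1/2748) = -889/687 + 17*√11/1374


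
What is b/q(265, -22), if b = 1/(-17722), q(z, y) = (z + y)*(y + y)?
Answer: 1/189483624 ≈ 5.2775e-9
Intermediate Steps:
q(z, y) = 2*y*(y + z) (q(z, y) = (y + z)*(2*y) = 2*y*(y + z))
b = -1/17722 ≈ -5.6427e-5
b/q(265, -22) = -(-1/(44*(-22 + 265)))/17722 = -1/(17722*(2*(-22)*243)) = -1/17722/(-10692) = -1/17722*(-1/10692) = 1/189483624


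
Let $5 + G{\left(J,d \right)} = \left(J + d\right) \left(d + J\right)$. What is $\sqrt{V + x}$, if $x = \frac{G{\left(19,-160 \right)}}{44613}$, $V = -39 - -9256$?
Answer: $\frac{\sqrt{2038407115429}}{14871} \approx 96.008$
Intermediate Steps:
$V = 9217$ ($V = -39 + 9256 = 9217$)
$G{\left(J,d \right)} = -5 + \left(J + d\right)^{2}$ ($G{\left(J,d \right)} = -5 + \left(J + d\right) \left(d + J\right) = -5 + \left(J + d\right) \left(J + d\right) = -5 + \left(J + d\right)^{2}$)
$x = \frac{19876}{44613}$ ($x = \frac{-5 + \left(19 - 160\right)^{2}}{44613} = \left(-5 + \left(-141\right)^{2}\right) \frac{1}{44613} = \left(-5 + 19881\right) \frac{1}{44613} = 19876 \cdot \frac{1}{44613} = \frac{19876}{44613} \approx 0.44552$)
$\sqrt{V + x} = \sqrt{9217 + \frac{19876}{44613}} = \sqrt{\frac{411217897}{44613}} = \frac{\sqrt{2038407115429}}{14871}$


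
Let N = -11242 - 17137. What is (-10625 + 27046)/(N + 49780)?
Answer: 16421/21401 ≈ 0.76730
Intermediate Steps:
N = -28379
(-10625 + 27046)/(N + 49780) = (-10625 + 27046)/(-28379 + 49780) = 16421/21401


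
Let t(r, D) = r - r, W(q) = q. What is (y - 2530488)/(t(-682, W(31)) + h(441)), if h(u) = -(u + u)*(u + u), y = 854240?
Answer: 59866/27783 ≈ 2.1548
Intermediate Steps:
t(r, D) = 0
h(u) = -4*u**2 (h(u) = -2*u*2*u = -4*u**2)
(y - 2530488)/(t(-682, W(31)) + h(441)) = (854240 - 2530488)/(0 - 4*441**2) = -1676248/(0 - 4*194481) = -1676248/(0 - 777924) = -1676248/(-777924) = -1676248*(-1/777924) = 59866/27783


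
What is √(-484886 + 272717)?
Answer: I*√212169 ≈ 460.62*I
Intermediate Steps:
√(-484886 + 272717) = √(-212169) = I*√212169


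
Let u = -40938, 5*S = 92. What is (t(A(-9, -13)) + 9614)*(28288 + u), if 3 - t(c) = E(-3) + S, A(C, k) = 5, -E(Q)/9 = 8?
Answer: -122333090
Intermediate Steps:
S = 92/5 (S = (⅕)*92 = 92/5 ≈ 18.400)
E(Q) = -72 (E(Q) = -9*8 = -72)
t(c) = 283/5 (t(c) = 3 - (-72 + 92/5) = 3 - 1*(-268/5) = 3 + 268/5 = 283/5)
(t(A(-9, -13)) + 9614)*(28288 + u) = (283/5 + 9614)*(28288 - 40938) = (48353/5)*(-12650) = -122333090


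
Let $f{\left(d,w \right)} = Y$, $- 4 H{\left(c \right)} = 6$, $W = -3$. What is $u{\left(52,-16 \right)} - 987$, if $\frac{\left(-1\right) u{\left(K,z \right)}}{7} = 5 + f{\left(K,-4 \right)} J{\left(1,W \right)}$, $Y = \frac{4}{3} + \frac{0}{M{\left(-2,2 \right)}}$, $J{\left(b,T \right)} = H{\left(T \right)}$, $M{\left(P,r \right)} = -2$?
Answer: $-1008$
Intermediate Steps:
$H{\left(c \right)} = - \frac{3}{2}$ ($H{\left(c \right)} = \left(- \frac{1}{4}\right) 6 = - \frac{3}{2}$)
$J{\left(b,T \right)} = - \frac{3}{2}$
$Y = \frac{4}{3}$ ($Y = \frac{4}{3} + \frac{0}{-2} = 4 \cdot \frac{1}{3} + 0 \left(- \frac{1}{2}\right) = \frac{4}{3} + 0 = \frac{4}{3} \approx 1.3333$)
$f{\left(d,w \right)} = \frac{4}{3}$
$u{\left(K,z \right)} = -21$ ($u{\left(K,z \right)} = - 7 \left(5 + \frac{4}{3} \left(- \frac{3}{2}\right)\right) = - 7 \left(5 - 2\right) = \left(-7\right) 3 = -21$)
$u{\left(52,-16 \right)} - 987 = -21 - 987 = -1008$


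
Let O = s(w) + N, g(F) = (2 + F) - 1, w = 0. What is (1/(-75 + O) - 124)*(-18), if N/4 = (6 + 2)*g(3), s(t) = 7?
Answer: 22317/10 ≈ 2231.7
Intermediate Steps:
g(F) = 1 + F
N = 128 (N = 4*((6 + 2)*(1 + 3)) = 4*(8*4) = 4*32 = 128)
O = 135 (O = 7 + 128 = 135)
(1/(-75 + O) - 124)*(-18) = (1/(-75 + 135) - 124)*(-18) = (1/60 - 124)*(-18) = -7439/60*(-18) = 22317/10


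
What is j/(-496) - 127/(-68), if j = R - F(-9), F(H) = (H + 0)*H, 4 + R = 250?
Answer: 12943/8432 ≈ 1.5350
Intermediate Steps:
R = 246 (R = -4 + 250 = 246)
F(H) = H² (F(H) = H*H = H²)
j = 165 (j = 246 - 1*(-9)² = 246 - 1*81 = 246 - 81 = 165)
j/(-496) - 127/(-68) = 165/(-496) - 127/(-68) = 165*(-1/496) - 127*(-1/68) = -165/496 + 127/68 = 12943/8432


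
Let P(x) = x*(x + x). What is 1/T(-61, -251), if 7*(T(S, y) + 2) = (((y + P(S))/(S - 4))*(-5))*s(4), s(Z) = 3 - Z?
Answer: -91/7373 ≈ -0.012342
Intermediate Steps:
P(x) = 2*x**2 (P(x) = x*(2*x) = 2*x**2)
T(S, y) = -2 + 5*(y + 2*S**2)/(7*(-4 + S)) (T(S, y) = -2 + ((((y + 2*S**2)/(S - 4))*(-5))*(3 - 1*4))/7 = -2 + ((((y + 2*S**2)/(-4 + S))*(-5))*(3 - 4))/7 = -2 + ((((y + 2*S**2)/(-4 + S))*(-5))*(-1))/7 = -2 + (-5*(y + 2*S**2)/(-4 + S)*(-1))/7 = -2 + (5*(y + 2*S**2)/(-4 + S))/7 = -2 + 5*(y + 2*S**2)/(7*(-4 + S)))
1/T(-61, -251) = 1/((56 - 14*(-61) + 5*(-251) + 10*(-61)**2)/(7*(-4 - 61))) = 1/((1/7)*(56 + 854 - 1255 + 10*3721)/(-65)) = 1/((1/7)*(-1/65)*(56 + 854 - 1255 + 37210)) = 1/((1/7)*(-1/65)*36865) = 1/(-7373/91) = -91/7373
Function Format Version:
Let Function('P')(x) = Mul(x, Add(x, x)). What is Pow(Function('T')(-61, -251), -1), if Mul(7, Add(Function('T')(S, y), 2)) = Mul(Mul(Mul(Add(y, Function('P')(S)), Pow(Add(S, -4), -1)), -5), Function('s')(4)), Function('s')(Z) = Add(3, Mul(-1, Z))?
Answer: Rational(-91, 7373) ≈ -0.012342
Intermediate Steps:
Function('P')(x) = Mul(2, Pow(x, 2)) (Function('P')(x) = Mul(x, Mul(2, x)) = Mul(2, Pow(x, 2)))
Function('T')(S, y) = Add(-2, Mul(Rational(5, 7), Pow(Add(-4, S), -1), Add(y, Mul(2, Pow(S, 2))))) (Function('T')(S, y) = Add(-2, Mul(Rational(1, 7), Mul(Mul(Mul(Add(y, Mul(2, Pow(S, 2))), Pow(Add(S, -4), -1)), -5), Add(3, Mul(-1, 4))))) = Add(-2, Mul(Rational(1, 7), Mul(Mul(Mul(Add(y, Mul(2, Pow(S, 2))), Pow(Add(-4, S), -1)), -5), Add(3, -4)))) = Add(-2, Mul(Rational(1, 7), Mul(Mul(Mul(Pow(Add(-4, S), -1), Add(y, Mul(2, Pow(S, 2)))), -5), -1))) = Add(-2, Mul(Rational(1, 7), Mul(Mul(-5, Pow(Add(-4, S), -1), Add(y, Mul(2, Pow(S, 2)))), -1))) = Add(-2, Mul(Rational(1, 7), Mul(5, Pow(Add(-4, S), -1), Add(y, Mul(2, Pow(S, 2)))))) = Add(-2, Mul(Rational(5, 7), Pow(Add(-4, S), -1), Add(y, Mul(2, Pow(S, 2))))))
Pow(Function('T')(-61, -251), -1) = Pow(Mul(Rational(1, 7), Pow(Add(-4, -61), -1), Add(56, Mul(-14, -61), Mul(5, -251), Mul(10, Pow(-61, 2)))), -1) = Pow(Mul(Rational(1, 7), Pow(-65, -1), Add(56, 854, -1255, Mul(10, 3721))), -1) = Pow(Mul(Rational(1, 7), Rational(-1, 65), Add(56, 854, -1255, 37210)), -1) = Pow(Mul(Rational(1, 7), Rational(-1, 65), 36865), -1) = Pow(Rational(-7373, 91), -1) = Rational(-91, 7373)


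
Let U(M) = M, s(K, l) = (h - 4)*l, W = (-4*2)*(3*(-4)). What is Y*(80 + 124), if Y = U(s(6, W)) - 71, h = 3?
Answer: -34068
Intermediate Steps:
W = 96 (W = -8*(-12) = 96)
s(K, l) = -l (s(K, l) = (3 - 4)*l = -l)
Y = -167 (Y = -1*96 - 71 = -96 - 71 = -167)
Y*(80 + 124) = -167*(80 + 124) = -167*204 = -34068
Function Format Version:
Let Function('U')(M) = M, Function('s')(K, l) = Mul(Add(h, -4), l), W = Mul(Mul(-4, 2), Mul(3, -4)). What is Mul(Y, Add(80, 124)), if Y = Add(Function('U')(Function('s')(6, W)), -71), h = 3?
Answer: -34068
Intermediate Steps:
W = 96 (W = Mul(-8, -12) = 96)
Function('s')(K, l) = Mul(-1, l) (Function('s')(K, l) = Mul(Add(3, -4), l) = Mul(-1, l))
Y = -167 (Y = Add(Mul(-1, 96), -71) = Add(-96, -71) = -167)
Mul(Y, Add(80, 124)) = Mul(-167, Add(80, 124)) = Mul(-167, 204) = -34068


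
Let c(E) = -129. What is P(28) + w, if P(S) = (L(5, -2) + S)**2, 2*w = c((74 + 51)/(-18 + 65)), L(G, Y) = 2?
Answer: 1671/2 ≈ 835.50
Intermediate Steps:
w = -129/2 (w = (1/2)*(-129) = -129/2 ≈ -64.500)
P(S) = (2 + S)**2
P(28) + w = (2 + 28)**2 - 129/2 = 30**2 - 129/2 = 900 - 129/2 = 1671/2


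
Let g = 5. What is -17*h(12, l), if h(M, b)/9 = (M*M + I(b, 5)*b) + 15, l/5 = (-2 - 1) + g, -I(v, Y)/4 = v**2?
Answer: 587673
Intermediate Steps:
I(v, Y) = -4*v**2
l = 10 (l = 5*((-2 - 1) + 5) = 5*(-3 + 5) = 5*2 = 10)
h(M, b) = 135 - 36*b**3 + 9*M**2 (h(M, b) = 9*((M*M + (-4*b**2)*b) + 15) = 9*((M**2 - 4*b**3) + 15) = 9*(15 + M**2 - 4*b**3) = 135 - 36*b**3 + 9*M**2)
-17*h(12, l) = -17*(135 - 36*10**3 + 9*12**2) = -17*(135 - 36*1000 + 9*144) = -17*(135 - 36000 + 1296) = -17*(-34569) = 587673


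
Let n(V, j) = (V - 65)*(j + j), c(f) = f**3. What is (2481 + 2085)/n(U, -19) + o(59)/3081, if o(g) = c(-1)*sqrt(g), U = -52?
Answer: 761/741 - sqrt(59)/3081 ≈ 1.0245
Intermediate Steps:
o(g) = -sqrt(g) (o(g) = (-1)**3*sqrt(g) = -sqrt(g))
n(V, j) = 2*j*(-65 + V) (n(V, j) = (-65 + V)*(2*j) = 2*j*(-65 + V))
(2481 + 2085)/n(U, -19) + o(59)/3081 = (2481 + 2085)/((2*(-19)*(-65 - 52))) - sqrt(59)/3081 = 4566/((2*(-19)*(-117))) - sqrt(59)*(1/3081) = 4566/4446 - sqrt(59)/3081 = 4566*(1/4446) - sqrt(59)/3081 = 761/741 - sqrt(59)/3081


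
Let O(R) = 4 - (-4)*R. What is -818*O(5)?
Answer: -19632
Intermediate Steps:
O(R) = 4 + 4*R
-818*O(5) = -818*(4 + 4*5) = -818*(4 + 20) = -818*24 = -19632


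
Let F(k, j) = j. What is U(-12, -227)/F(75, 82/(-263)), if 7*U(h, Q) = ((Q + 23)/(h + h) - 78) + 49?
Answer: 263/28 ≈ 9.3929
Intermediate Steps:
U(h, Q) = -29/7 + (23 + Q)/(14*h) (U(h, Q) = (((Q + 23)/(h + h) - 78) + 49)/7 = (((23 + Q)/((2*h)) - 78) + 49)/7 = (((23 + Q)*(1/(2*h)) - 78) + 49)/7 = (((23 + Q)/(2*h) - 78) + 49)/7 = ((-78 + (23 + Q)/(2*h)) + 49)/7 = (-29 + (23 + Q)/(2*h))/7 = -29/7 + (23 + Q)/(14*h))
U(-12, -227)/F(75, 82/(-263)) = ((1/14)*(23 - 227 - 58*(-12))/(-12))/((82/(-263))) = ((1/14)*(-1/12)*(23 - 227 + 696))/((82*(-1/263))) = ((1/14)*(-1/12)*492)/(-82/263) = -41/14*(-263/82) = 263/28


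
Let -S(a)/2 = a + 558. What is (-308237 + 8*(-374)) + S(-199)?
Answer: -311947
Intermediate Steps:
S(a) = -1116 - 2*a (S(a) = -2*(a + 558) = -2*(558 + a) = -1116 - 2*a)
(-308237 + 8*(-374)) + S(-199) = (-308237 + 8*(-374)) + (-1116 - 2*(-199)) = (-308237 - 2992) + (-1116 + 398) = -311229 - 718 = -311947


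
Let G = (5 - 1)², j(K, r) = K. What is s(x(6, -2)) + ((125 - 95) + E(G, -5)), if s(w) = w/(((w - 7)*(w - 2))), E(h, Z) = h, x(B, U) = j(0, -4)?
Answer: 46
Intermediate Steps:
x(B, U) = 0
G = 16 (G = 4² = 16)
s(w) = w/((-7 + w)*(-2 + w)) (s(w) = w/(((-7 + w)*(-2 + w))) = w*(1/((-7 + w)*(-2 + w))) = w/((-7 + w)*(-2 + w)))
s(x(6, -2)) + ((125 - 95) + E(G, -5)) = 0/(14 + 0² - 9*0) + ((125 - 95) + 16) = 0/(14 + 0 + 0) + (30 + 16) = 0/14 + 46 = 0*(1/14) + 46 = 0 + 46 = 46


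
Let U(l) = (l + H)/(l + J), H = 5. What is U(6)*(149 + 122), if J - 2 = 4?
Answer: 2981/12 ≈ 248.42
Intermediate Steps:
J = 6 (J = 2 + 4 = 6)
U(l) = (5 + l)/(6 + l) (U(l) = (l + 5)/(l + 6) = (5 + l)/(6 + l))
U(6)*(149 + 122) = ((5 + 6)/(6 + 6))*(149 + 122) = (11/12)*271 = 2981/12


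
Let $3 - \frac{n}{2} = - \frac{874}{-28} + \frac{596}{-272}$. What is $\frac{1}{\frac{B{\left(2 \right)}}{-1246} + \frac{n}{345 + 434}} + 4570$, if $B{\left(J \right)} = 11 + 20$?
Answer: $\frac{3448899771}{756488} \approx 4559.1$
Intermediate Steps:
$B{\left(J \right)} = 31$
$n = - \frac{12387}{238}$ ($n = 6 - 2 \left(- \frac{874}{-28} + \frac{596}{-272}\right) = 6 - 2 \left(\left(-874\right) \left(- \frac{1}{28}\right) + 596 \left(- \frac{1}{272}\right)\right) = 6 - 2 \left(\frac{437}{14} - \frac{149}{68}\right) = 6 - \frac{13815}{238} = - \frac{12387}{238} \approx -52.046$)
$\frac{1}{\frac{B{\left(2 \right)}}{-1246} + \frac{n}{345 + 434}} + 4570 = \frac{1}{\frac{31}{-1246} - \frac{12387}{238 \left(345 + 434\right)}} + 4570 = \frac{1}{31 \left(- \frac{1}{1246}\right) - \frac{12387}{238 \cdot 779}} + 4570 = \frac{1}{- \frac{31}{1246} - \frac{12387}{185402}} + 4570 = \frac{1}{- \frac{756488}{8250389}} + 4570 = - \frac{8250389}{756488} + 4570 = \frac{3448899771}{756488}$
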